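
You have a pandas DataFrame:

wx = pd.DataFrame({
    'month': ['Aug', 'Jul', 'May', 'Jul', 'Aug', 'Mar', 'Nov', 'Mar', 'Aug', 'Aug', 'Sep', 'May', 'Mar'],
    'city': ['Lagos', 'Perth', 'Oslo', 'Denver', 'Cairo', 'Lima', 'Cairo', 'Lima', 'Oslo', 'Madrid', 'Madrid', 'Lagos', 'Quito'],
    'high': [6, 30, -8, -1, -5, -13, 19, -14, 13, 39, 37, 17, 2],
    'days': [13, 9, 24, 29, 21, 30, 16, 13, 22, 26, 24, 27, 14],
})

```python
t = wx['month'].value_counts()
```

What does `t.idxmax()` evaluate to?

Aug

value_counts of month:
month
Aug    4
Mar    3
Jul    2
May    2
Nov    1
Sep    1
Name: count, dtype: int64
Finally, label with the largest value = Aug.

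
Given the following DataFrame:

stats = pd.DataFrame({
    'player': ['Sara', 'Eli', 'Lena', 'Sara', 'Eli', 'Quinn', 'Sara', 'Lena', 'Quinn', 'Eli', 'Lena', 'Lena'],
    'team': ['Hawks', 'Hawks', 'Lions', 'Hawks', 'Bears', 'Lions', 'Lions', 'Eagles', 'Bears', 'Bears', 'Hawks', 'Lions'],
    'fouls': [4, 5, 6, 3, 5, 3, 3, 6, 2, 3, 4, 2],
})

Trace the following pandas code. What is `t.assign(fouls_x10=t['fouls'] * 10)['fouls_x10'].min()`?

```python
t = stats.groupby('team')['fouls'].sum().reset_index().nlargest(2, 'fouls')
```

140

group by team, sum of fouls:
team
Bears     10
Eagles     6
Hawks     16
Lions     14
Name: fouls, dtype: int64
reset_index():
     team  fouls
0   Bears     10
1  Eagles      6
2   Hawks     16
3   Lions     14
take 2 rows with largest fouls:
    team  fouls
2  Hawks     16
3  Lions     14
add column fouls_x10 = t['fouls'] * 10:
    team  fouls  fouls_x10
2  Hawks     16        160
3  Lions     14        140
Then the min of column 'fouls_x10': 140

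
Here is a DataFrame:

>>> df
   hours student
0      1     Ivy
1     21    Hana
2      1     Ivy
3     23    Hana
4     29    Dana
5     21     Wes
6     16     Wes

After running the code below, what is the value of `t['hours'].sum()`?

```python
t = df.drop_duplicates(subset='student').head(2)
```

drop duplicate student (keep=first):
   hours student
0      1     Ivy
1     21    Hana
4     29    Dana
5     21     Wes
take first 2 rows:
   hours student
0      1     Ivy
1     21    Hana

22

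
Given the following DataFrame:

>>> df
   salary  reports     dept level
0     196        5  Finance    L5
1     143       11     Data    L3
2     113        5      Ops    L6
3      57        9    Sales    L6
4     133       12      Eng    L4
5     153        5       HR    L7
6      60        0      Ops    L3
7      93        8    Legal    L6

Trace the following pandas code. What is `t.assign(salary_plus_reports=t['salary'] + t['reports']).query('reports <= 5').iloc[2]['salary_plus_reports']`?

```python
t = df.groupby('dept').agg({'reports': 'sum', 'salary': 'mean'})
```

91.5

group by dept: sum(reports), mean(salary):
         reports  salary
dept                    
Data          11   143.0
Eng           12   133.0
Finance        5   196.0
HR             5   153.0
Legal          8    93.0
Ops            5    86.5
Sales          9    57.0
add column salary_plus_reports = t['salary'] + t['reports']:
         reports  salary  salary_plus_reports
dept                                         
Data          11   143.0                154.0
Eng           12   133.0                145.0
Finance        5   196.0                201.0
HR             5   153.0                158.0
Legal          8    93.0                101.0
Ops            5    86.5                 91.5
Sales          9    57.0                 66.0
filter rows where reports <= 5:
         reports  salary  salary_plus_reports
dept                                         
Finance        5   196.0                201.0
HR             5   153.0                158.0
Ops            5    86.5                 91.5
Then the value at position 2, column 'salary_plus_reports': 91.5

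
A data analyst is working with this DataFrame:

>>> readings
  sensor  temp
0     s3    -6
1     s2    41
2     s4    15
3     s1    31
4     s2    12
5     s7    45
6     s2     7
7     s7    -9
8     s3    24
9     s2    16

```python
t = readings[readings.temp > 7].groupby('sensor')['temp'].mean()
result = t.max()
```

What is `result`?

45.0

filter rows where temp > 7:
  sensor  temp
1     s2    41
2     s4    15
3     s1    31
4     s2    12
5     s7    45
8     s3    24
9     s2    16
group by sensor, mean of temp:
sensor
s1    31.0
s2    23.0
s3    24.0
s4    15.0
s7    45.0
Name: temp, dtype: float64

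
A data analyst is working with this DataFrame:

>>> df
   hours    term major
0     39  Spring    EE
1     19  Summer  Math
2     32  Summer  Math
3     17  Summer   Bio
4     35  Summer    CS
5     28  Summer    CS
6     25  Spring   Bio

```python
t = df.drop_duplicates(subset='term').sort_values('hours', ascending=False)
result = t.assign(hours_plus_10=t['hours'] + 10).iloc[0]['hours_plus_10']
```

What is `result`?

drop duplicate term (keep=first):
   hours    term major
0     39  Spring    EE
1     19  Summer  Math
sort by hours descending:
   hours    term major
0     39  Spring    EE
1     19  Summer  Math
add column hours_plus_10 = t['hours'] + 10:
   hours    term major  hours_plus_10
0     39  Spring    EE             49
1     19  Summer  Math             29

49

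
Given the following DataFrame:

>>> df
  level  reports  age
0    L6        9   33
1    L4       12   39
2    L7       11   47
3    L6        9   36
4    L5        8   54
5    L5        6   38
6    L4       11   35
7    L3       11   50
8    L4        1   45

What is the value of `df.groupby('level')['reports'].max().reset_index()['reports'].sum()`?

group by level, max of reports:
level
L3    11
L4    12
L5     8
L6     9
L7    11
Name: reports, dtype: int64
reset_index():
  level  reports
0    L3       11
1    L4       12
2    L5        8
3    L6        9
4    L7       11
The sum of column 'reports' is 51.

51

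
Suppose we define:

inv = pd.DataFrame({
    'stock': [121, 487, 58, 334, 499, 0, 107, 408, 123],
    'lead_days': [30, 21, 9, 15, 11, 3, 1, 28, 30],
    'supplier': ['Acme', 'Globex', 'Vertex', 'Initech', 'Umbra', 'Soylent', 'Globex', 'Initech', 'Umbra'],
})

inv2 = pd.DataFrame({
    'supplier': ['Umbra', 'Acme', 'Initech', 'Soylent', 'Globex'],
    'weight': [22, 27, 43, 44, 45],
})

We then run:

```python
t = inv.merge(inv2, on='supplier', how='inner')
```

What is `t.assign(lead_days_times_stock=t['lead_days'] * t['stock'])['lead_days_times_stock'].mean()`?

4947.125

merge on 'supplier' (how='inner') → 8 rows:
   stock  lead_days supplier  weight
0    121         30     Acme      27
1    487         21   Globex      45
2    334         15  Initech      43
3    499         11    Umbra      22
4      0          3  Soylent      44
5    107          1   Globex      45
6    408         28  Initech      43
7    123         30    Umbra      22
add column lead_days_times_stock = t['lead_days'] * t['stock']:
   stock  lead_days supplier  weight  lead_days_times_stock
0    121         30     Acme      27                   3630
1    487         21   Globex      45                  10227
2    334         15  Initech      43                   5010
3    499         11    Umbra      22                   5489
4      0          3  Soylent      44                      0
5    107          1   Globex      45                    107
6    408         28  Initech      43                  11424
7    123         30    Umbra      22                   3690
The mean of column 'lead_days_times_stock' is 4947.125.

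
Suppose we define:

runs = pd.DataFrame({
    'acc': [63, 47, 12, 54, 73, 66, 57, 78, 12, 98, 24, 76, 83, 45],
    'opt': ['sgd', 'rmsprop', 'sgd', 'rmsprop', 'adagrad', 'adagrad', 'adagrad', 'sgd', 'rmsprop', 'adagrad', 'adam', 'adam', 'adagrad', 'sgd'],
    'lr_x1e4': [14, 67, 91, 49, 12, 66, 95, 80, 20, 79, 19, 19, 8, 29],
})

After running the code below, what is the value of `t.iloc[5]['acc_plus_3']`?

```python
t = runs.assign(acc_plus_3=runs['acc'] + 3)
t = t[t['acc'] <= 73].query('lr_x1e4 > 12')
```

add column acc_plus_3 = runs['acc'] + 3:
    acc      opt  lr_x1e4  acc_plus_3
0    63      sgd       14          66
1    47  rmsprop       67          50
2    12      sgd       91          15
3    54  rmsprop       49          57
4    73  adagrad       12          76
5    66  adagrad       66          69
6    57  adagrad       95          60
7    78      sgd       80          81
8    12  rmsprop       20          15
9    98  adagrad       79         101
10   24     adam       19          27
11   76     adam       19          79
12   83  adagrad        8          86
13   45      sgd       29          48
filter rows where acc <= 73:
    acc      opt  lr_x1e4  acc_plus_3
0    63      sgd       14          66
1    47  rmsprop       67          50
2    12      sgd       91          15
3    54  rmsprop       49          57
4    73  adagrad       12          76
5    66  adagrad       66          69
6    57  adagrad       95          60
8    12  rmsprop       20          15
10   24     adam       19          27
13   45      sgd       29          48
filter rows where lr_x1e4 > 12:
    acc      opt  lr_x1e4  acc_plus_3
0    63      sgd       14          66
1    47  rmsprop       67          50
2    12      sgd       91          15
3    54  rmsprop       49          57
5    66  adagrad       66          69
6    57  adagrad       95          60
8    12  rmsprop       20          15
10   24     adam       19          27
13   45      sgd       29          48
Reading off the value at position 5, column 'acc_plus_3', we get 60.

60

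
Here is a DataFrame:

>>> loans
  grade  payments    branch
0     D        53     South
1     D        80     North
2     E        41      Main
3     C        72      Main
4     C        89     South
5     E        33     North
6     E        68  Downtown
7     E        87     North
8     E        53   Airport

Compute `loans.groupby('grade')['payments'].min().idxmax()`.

C

group by grade, min of payments:
grade
C    72
D    53
E    33
Name: payments, dtype: int64
Finally, label with the largest value = C.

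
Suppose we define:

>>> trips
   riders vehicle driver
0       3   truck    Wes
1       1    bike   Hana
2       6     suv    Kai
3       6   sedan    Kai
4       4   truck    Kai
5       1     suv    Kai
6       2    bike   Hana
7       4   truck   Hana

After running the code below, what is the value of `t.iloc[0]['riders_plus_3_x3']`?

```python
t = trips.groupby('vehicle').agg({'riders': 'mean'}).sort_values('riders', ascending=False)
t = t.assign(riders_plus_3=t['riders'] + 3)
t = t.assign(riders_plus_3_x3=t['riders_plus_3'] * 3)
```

27.0

group by vehicle, mean of riders:
           riders
vehicle          
bike     1.500000
sedan    6.000000
suv      3.500000
truck    3.666667
sort by riders descending:
           riders
vehicle          
sedan    6.000000
truck    3.666667
suv      3.500000
bike     1.500000
add column riders_plus_3 = t['riders'] + 3:
           riders  riders_plus_3
vehicle                         
sedan    6.000000       9.000000
truck    3.666667       6.666667
suv      3.500000       6.500000
bike     1.500000       4.500000
add column riders_plus_3_x3 = t['riders_plus_3'] * 3:
           riders  riders_plus_3  riders_plus_3_x3
vehicle                                           
sedan    6.000000       9.000000              27.0
truck    3.666667       6.666667              20.0
suv      3.500000       6.500000              19.5
bike     1.500000       4.500000              13.5
Taking the value at position 0, column 'riders_plus_3_x3' gives 27.0.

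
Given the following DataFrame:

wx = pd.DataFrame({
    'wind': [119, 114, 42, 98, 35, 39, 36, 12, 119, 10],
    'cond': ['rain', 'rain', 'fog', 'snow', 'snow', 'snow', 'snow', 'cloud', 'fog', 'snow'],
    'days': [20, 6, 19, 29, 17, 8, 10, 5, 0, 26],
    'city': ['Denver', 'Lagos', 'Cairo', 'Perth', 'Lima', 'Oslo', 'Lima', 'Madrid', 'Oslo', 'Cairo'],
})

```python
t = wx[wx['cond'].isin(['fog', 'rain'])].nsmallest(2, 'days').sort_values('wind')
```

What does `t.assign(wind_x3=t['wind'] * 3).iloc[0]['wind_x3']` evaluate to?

342

filter rows where cond in ['fog', 'rain']:
   wind  cond  days    city
0   119  rain    20  Denver
1   114  rain     6   Lagos
2    42   fog    19   Cairo
8   119   fog     0    Oslo
take 2 rows with smallest days:
   wind  cond  days   city
8   119   fog     0   Oslo
1   114  rain     6  Lagos
sort by wind:
   wind  cond  days   city
1   114  rain     6  Lagos
8   119   fog     0   Oslo
add column wind_x3 = t['wind'] * 3:
   wind  cond  days   city  wind_x3
1   114  rain     6  Lagos      342
8   119   fog     0   Oslo      357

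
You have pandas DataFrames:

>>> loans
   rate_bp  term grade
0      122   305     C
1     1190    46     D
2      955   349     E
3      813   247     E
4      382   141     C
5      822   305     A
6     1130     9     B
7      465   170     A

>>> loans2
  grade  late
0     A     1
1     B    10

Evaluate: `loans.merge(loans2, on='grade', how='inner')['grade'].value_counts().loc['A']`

2

merge on 'grade' (how='inner') → 3 rows:
   rate_bp  term grade  late
0      822   305     A     1
1     1130     9     B    10
2      465   170     A     1
value_counts of grade:
grade
A    2
B    1
Name: count, dtype: int64
So loc['A'] = 2.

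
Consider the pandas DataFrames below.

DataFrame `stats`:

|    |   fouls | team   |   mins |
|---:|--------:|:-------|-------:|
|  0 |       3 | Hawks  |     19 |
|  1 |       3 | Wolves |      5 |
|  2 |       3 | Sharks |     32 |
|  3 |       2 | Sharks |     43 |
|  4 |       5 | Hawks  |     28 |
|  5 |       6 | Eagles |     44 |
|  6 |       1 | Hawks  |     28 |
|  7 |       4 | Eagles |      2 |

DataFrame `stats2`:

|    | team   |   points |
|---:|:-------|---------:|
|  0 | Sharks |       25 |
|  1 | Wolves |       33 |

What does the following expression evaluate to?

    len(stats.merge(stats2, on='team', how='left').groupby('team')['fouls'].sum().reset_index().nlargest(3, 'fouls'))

merge on 'team' (how='left') → 8 rows:
   fouls    team  mins  points
0      3   Hawks    19     NaN
1      3  Wolves     5    33.0
2      3  Sharks    32    25.0
3      2  Sharks    43    25.0
4      5   Hawks    28     NaN
5      6  Eagles    44     NaN
6      1   Hawks    28     NaN
7      4  Eagles     2     NaN
group by team, sum of fouls:
team
Eagles    10
Hawks      9
Sharks     5
Wolves     3
Name: fouls, dtype: int64
reset_index():
     team  fouls
0  Eagles     10
1   Hawks      9
2  Sharks      5
3  Wolves      3
take 3 rows with largest fouls:
     team  fouls
0  Eagles     10
1   Hawks      9
2  Sharks      5
Hence 3.

3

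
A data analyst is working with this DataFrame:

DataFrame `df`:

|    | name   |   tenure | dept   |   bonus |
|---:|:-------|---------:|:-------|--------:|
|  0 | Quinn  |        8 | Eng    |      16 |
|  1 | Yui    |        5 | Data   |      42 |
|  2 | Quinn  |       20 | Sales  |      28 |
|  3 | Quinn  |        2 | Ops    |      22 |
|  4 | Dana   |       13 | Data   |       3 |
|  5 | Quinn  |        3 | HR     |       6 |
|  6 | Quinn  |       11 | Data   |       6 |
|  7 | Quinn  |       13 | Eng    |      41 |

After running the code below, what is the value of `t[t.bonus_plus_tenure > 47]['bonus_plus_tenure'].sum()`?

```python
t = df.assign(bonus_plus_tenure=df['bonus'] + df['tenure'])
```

102

add column bonus_plus_tenure = df['bonus'] + df['tenure']:
    name  tenure   dept  bonus  bonus_plus_tenure
0  Quinn       8    Eng     16                 24
1    Yui       5   Data     42                 47
2  Quinn      20  Sales     28                 48
3  Quinn       2    Ops     22                 24
4   Dana      13   Data      3                 16
5  Quinn       3     HR      6                  9
6  Quinn      11   Data      6                 17
7  Quinn      13    Eng     41                 54
filter rows where bonus_plus_tenure > 47:
    name  tenure   dept  bonus  bonus_plus_tenure
2  Quinn      20  Sales     28                 48
7  Quinn      13    Eng     41                 54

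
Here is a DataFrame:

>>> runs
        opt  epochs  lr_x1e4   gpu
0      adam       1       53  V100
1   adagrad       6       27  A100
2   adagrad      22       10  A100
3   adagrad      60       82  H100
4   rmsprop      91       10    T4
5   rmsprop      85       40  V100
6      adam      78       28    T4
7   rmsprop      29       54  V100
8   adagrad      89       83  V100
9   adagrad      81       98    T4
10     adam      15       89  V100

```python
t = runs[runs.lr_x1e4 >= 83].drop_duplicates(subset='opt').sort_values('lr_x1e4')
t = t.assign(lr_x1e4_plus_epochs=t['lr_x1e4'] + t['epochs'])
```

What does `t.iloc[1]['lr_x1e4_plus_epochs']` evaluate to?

filter rows where lr_x1e4 >= 83:
        opt  epochs  lr_x1e4   gpu
8   adagrad      89       83  V100
9   adagrad      81       98    T4
10     adam      15       89  V100
drop duplicate opt (keep=first):
        opt  epochs  lr_x1e4   gpu
8   adagrad      89       83  V100
10     adam      15       89  V100
sort by lr_x1e4:
        opt  epochs  lr_x1e4   gpu
8   adagrad      89       83  V100
10     adam      15       89  V100
add column lr_x1e4_plus_epochs = t['lr_x1e4'] + t['epochs']:
        opt  epochs  lr_x1e4   gpu  lr_x1e4_plus_epochs
8   adagrad      89       83  V100                  172
10     adam      15       89  V100                  104
Hence 104.

104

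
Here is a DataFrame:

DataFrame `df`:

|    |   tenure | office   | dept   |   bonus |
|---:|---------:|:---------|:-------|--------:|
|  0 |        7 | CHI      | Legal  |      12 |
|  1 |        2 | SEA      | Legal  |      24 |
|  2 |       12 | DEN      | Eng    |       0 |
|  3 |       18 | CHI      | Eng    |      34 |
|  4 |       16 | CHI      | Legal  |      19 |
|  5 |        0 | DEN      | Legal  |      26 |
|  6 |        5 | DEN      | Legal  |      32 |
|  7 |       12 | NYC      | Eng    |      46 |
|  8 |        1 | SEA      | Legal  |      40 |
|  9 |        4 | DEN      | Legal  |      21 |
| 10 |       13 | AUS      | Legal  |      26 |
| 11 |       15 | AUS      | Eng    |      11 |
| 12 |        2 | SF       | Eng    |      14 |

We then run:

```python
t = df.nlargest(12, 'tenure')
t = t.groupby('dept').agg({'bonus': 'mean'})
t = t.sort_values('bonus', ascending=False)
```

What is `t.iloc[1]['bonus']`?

21.0

take 12 rows with largest tenure:
    tenure office   dept  bonus
3       18    CHI    Eng     34
4       16    CHI  Legal     19
11      15    AUS    Eng     11
10      13    AUS  Legal     26
2       12    DEN    Eng      0
7       12    NYC    Eng     46
0        7    CHI  Legal     12
6        5    DEN  Legal     32
9        4    DEN  Legal     21
1        2    SEA  Legal     24
12       2     SF    Eng     14
8        1    SEA  Legal     40
group by dept, mean of bonus:
           bonus
dept            
Eng    21.000000
Legal  24.857143
sort by bonus descending:
           bonus
dept            
Legal  24.857143
Eng    21.000000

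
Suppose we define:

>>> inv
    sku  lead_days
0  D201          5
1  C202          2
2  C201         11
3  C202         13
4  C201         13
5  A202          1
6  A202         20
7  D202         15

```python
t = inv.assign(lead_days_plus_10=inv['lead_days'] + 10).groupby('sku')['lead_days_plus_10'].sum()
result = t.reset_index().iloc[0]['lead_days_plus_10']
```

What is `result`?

add column lead_days_plus_10 = inv['lead_days'] + 10:
    sku  lead_days  lead_days_plus_10
0  D201          5                 15
1  C202          2                 12
2  C201         11                 21
3  C202         13                 23
4  C201         13                 23
5  A202          1                 11
6  A202         20                 30
7  D202         15                 25
group by sku, sum of lead_days_plus_10:
sku
A202    41
C201    44
C202    35
D201    15
D202    25
Name: lead_days_plus_10, dtype: int64
reset_index():
    sku  lead_days_plus_10
0  A202                 41
1  C201                 44
2  C202                 35
3  D201                 15
4  D202                 25
Hence 41.

41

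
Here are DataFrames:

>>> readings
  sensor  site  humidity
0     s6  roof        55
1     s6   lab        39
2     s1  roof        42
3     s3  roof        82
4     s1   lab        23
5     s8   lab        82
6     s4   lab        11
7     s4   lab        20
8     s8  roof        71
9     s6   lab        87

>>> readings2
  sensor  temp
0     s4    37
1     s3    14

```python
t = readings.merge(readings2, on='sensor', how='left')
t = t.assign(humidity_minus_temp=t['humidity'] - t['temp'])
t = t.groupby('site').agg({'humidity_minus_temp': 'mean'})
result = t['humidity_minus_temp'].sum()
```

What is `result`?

merge on 'sensor' (how='left') → 10 rows:
  sensor  site  humidity  temp
0     s6  roof        55   NaN
1     s6   lab        39   NaN
2     s1  roof        42   NaN
3     s3  roof        82  14.0
4     s1   lab        23   NaN
5     s8   lab        82   NaN
6     s4   lab        11  37.0
7     s4   lab        20  37.0
8     s8  roof        71   NaN
9     s6   lab        87   NaN
add column humidity_minus_temp = t['humidity'] - t['temp']:
  sensor  site  humidity  temp  humidity_minus_temp
0     s6  roof        55   NaN                  NaN
1     s6   lab        39   NaN                  NaN
2     s1  roof        42   NaN                  NaN
3     s3  roof        82  14.0                 68.0
4     s1   lab        23   NaN                  NaN
5     s8   lab        82   NaN                  NaN
6     s4   lab        11  37.0                -26.0
7     s4   lab        20  37.0                -17.0
8     s8  roof        71   NaN                  NaN
9     s6   lab        87   NaN                  NaN
group by site, mean of humidity_minus_temp:
      humidity_minus_temp
site                     
lab                 -21.5
roof                 68.0
The sum of column 'humidity_minus_temp' is 46.5.

46.5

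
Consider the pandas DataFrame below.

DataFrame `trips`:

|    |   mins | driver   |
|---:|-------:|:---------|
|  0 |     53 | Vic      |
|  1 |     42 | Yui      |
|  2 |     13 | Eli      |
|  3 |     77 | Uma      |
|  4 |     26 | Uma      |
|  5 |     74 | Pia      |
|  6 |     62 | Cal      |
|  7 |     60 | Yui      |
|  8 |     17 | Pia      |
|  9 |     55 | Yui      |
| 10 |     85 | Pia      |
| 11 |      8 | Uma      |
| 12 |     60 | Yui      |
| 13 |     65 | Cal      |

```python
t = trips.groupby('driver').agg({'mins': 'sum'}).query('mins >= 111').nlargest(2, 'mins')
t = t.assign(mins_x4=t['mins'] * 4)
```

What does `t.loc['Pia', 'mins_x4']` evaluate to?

group by driver, sum of mins:
        mins
driver      
Cal      127
Eli       13
Pia      176
Uma      111
Vic       53
Yui      217
filter rows where mins >= 111:
        mins
driver      
Cal      127
Pia      176
Uma      111
Yui      217
take 2 rows with largest mins:
        mins
driver      
Yui      217
Pia      176
add column mins_x4 = t['mins'] * 4:
        mins  mins_x4
driver               
Yui      217      868
Pia      176      704
Reading off the value at row 'Pia', column 'mins_x4', we get 704.

704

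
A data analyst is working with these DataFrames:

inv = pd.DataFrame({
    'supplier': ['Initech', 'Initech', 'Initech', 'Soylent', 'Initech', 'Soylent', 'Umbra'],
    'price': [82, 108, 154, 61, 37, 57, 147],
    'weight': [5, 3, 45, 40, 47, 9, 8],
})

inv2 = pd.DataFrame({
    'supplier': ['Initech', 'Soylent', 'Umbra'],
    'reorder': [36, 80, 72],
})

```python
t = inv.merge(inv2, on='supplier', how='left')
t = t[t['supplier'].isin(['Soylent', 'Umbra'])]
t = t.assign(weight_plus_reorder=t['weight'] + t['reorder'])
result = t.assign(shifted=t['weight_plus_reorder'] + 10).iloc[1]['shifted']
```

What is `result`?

99

merge on 'supplier' (how='left') → 7 rows:
  supplier  price  weight  reorder
0  Initech     82       5       36
1  Initech    108       3       36
2  Initech    154      45       36
3  Soylent     61      40       80
4  Initech     37      47       36
5  Soylent     57       9       80
6    Umbra    147       8       72
filter rows where supplier in ['Soylent', 'Umbra']:
  supplier  price  weight  reorder
3  Soylent     61      40       80
5  Soylent     57       9       80
6    Umbra    147       8       72
add column weight_plus_reorder = t['weight'] + t['reorder']:
  supplier  price  weight  reorder  weight_plus_reorder
3  Soylent     61      40       80                  120
5  Soylent     57       9       80                   89
6    Umbra    147       8       72                   80
add column shifted = t['weight_plus_reorder'] + 10:
  supplier  price  weight  reorder  weight_plus_reorder  shifted
3  Soylent     61      40       80                  120      130
5  Soylent     57       9       80                   89       99
6    Umbra    147       8       72                   80       90
value at position 1, column 'shifted' → 99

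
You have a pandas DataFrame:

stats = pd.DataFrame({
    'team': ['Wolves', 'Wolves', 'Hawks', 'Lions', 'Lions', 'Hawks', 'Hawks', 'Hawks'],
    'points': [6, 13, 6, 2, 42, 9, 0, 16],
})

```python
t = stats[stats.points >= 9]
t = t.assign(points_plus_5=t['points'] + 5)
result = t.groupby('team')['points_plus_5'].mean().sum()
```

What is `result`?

82.5

filter rows where points >= 9:
     team  points
1  Wolves      13
4   Lions      42
5   Hawks       9
7   Hawks      16
add column points_plus_5 = t['points'] + 5:
     team  points  points_plus_5
1  Wolves      13             18
4   Lions      42             47
5   Hawks       9             14
7   Hawks      16             21
group by team, mean of points_plus_5:
team
Hawks     17.5
Lions     47.0
Wolves    18.0
Name: points_plus_5, dtype: float64
Hence 82.5.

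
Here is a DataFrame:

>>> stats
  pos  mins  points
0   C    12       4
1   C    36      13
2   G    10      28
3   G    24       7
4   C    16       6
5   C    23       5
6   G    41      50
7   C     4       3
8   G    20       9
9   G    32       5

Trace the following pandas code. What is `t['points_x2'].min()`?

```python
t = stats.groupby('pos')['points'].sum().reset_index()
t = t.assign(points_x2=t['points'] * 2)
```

62

group by pos, sum of points:
pos
C    31
G    99
Name: points, dtype: int64
reset_index():
  pos  points
0   C      31
1   G      99
add column points_x2 = t['points'] * 2:
  pos  points  points_x2
0   C      31         62
1   G      99        198
Reading off the min of column 'points_x2', we get 62.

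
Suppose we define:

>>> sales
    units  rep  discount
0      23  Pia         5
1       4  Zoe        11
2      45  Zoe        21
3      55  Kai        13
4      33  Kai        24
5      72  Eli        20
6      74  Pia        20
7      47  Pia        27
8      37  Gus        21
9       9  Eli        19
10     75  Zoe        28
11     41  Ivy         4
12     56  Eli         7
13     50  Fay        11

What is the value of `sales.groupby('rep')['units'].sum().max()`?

group by rep, sum of units:
rep
Eli    137
Fay     50
Gus     37
Ivy     41
Kai     88
Pia    144
Zoe    124
Name: units, dtype: int64
The max of the resulting series is 144.

144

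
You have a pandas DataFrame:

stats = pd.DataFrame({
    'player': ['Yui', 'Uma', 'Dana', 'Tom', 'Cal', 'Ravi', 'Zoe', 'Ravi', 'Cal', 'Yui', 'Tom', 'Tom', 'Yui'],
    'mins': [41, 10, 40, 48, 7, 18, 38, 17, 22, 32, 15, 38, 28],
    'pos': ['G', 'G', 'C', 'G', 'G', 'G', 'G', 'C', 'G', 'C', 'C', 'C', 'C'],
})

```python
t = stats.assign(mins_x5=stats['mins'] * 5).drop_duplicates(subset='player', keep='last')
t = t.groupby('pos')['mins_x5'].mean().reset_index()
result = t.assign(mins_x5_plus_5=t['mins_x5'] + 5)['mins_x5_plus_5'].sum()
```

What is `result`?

280.416666667

add column mins_x5 = stats['mins'] * 5:
   player  mins pos  mins_x5
0     Yui    41   G      205
1     Uma    10   G       50
2    Dana    40   C      200
3     Tom    48   G      240
4     Cal     7   G       35
5    Ravi    18   G       90
6     Zoe    38   G      190
7    Ravi    17   C       85
8     Cal    22   G      110
9     Yui    32   C      160
10    Tom    15   C       75
11    Tom    38   C      190
12    Yui    28   C      140
drop duplicate player (keep=last):
   player  mins pos  mins_x5
1     Uma    10   G       50
2    Dana    40   C      200
6     Zoe    38   G      190
7    Ravi    17   C       85
8     Cal    22   G      110
11    Tom    38   C      190
12    Yui    28   C      140
group by pos, mean of mins_x5:
pos
C    153.750000
G    116.666667
Name: mins_x5, dtype: float64
reset_index():
  pos     mins_x5
0   C  153.750000
1   G  116.666667
add column mins_x5_plus_5 = t['mins_x5'] + 5:
  pos     mins_x5  mins_x5_plus_5
0   C  153.750000      158.750000
1   G  116.666667      121.666667
Then the sum of column 'mins_x5_plus_5': 280.416666667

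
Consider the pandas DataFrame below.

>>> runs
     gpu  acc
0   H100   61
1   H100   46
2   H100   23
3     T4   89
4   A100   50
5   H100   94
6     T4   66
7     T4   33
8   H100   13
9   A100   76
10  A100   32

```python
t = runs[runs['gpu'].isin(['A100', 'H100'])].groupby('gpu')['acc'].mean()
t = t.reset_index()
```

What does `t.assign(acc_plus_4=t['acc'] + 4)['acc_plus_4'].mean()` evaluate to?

filter rows where gpu in ['A100', 'H100']:
     gpu  acc
0   H100   61
1   H100   46
2   H100   23
4   A100   50
5   H100   94
8   H100   13
9   A100   76
10  A100   32
group by gpu, mean of acc:
gpu
A100    52.666667
H100    47.400000
Name: acc, dtype: float64
reset_index():
    gpu        acc
0  A100  52.666667
1  H100  47.400000
add column acc_plus_4 = t['acc'] + 4:
    gpu        acc  acc_plus_4
0  A100  52.666667   56.666667
1  H100  47.400000   51.400000
The mean of column 'acc_plus_4' is 54.0333333333.

54.0333333333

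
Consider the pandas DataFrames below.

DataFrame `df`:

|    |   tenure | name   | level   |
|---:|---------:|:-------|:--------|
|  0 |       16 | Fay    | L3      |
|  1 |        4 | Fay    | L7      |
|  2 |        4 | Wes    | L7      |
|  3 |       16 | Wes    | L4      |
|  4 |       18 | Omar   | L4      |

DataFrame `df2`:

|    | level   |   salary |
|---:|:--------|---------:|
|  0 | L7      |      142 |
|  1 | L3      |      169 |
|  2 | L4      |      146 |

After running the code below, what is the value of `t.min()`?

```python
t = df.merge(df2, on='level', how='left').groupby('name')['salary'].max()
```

146

merge on 'level' (how='left') → 5 rows:
   tenure  name level  salary
0      16   Fay    L3     169
1       4   Fay    L7     142
2       4   Wes    L7     142
3      16   Wes    L4     146
4      18  Omar    L4     146
group by name, max of salary:
name
Fay     169
Omar    146
Wes     146
Name: salary, dtype: int64
Taking the min of the resulting series gives 146.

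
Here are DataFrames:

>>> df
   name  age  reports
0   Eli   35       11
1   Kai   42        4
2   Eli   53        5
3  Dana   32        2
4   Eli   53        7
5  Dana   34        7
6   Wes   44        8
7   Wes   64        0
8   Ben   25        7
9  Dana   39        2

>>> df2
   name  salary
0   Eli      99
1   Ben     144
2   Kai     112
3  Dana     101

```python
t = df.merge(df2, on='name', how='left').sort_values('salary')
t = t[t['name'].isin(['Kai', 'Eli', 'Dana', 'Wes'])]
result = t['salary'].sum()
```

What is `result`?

712.0

merge on 'name' (how='left') → 10 rows:
   name  age  reports  salary
0   Eli   35       11    99.0
1   Kai   42        4   112.0
2   Eli   53        5    99.0
3  Dana   32        2   101.0
4   Eli   53        7    99.0
5  Dana   34        7   101.0
6   Wes   44        8     NaN
7   Wes   64        0     NaN
8   Ben   25        7   144.0
9  Dana   39        2   101.0
sort by salary:
   name  age  reports  salary
0   Eli   35       11    99.0
2   Eli   53        5    99.0
4   Eli   53        7    99.0
3  Dana   32        2   101.0
5  Dana   34        7   101.0
9  Dana   39        2   101.0
1   Kai   42        4   112.0
8   Ben   25        7   144.0
6   Wes   44        8     NaN
7   Wes   64        0     NaN
filter rows where name in ['Kai', 'Eli', 'Dana', 'Wes']:
   name  age  reports  salary
0   Eli   35       11    99.0
2   Eli   53        5    99.0
4   Eli   53        7    99.0
3  Dana   32        2   101.0
5  Dana   34        7   101.0
9  Dana   39        2   101.0
1   Kai   42        4   112.0
6   Wes   44        8     NaN
7   Wes   64        0     NaN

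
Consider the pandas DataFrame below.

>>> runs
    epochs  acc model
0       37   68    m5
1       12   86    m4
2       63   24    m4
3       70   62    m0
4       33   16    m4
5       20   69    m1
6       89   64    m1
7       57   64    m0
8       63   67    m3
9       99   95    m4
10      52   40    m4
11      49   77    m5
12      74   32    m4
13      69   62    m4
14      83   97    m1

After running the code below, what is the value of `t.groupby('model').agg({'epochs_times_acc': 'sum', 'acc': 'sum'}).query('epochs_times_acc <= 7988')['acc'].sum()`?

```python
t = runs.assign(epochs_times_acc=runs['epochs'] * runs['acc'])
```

add column epochs_times_acc = runs['epochs'] * runs['acc']:
    epochs  acc model  epochs_times_acc
0       37   68    m5              2516
1       12   86    m4              1032
2       63   24    m4              1512
3       70   62    m0              4340
4       33   16    m4               528
5       20   69    m1              1380
6       89   64    m1              5696
7       57   64    m0              3648
8       63   67    m3              4221
9       99   95    m4              9405
10      52   40    m4              2080
11      49   77    m5              3773
12      74   32    m4              2368
13      69   62    m4              4278
14      83   97    m1              8051
group by model: sum(epochs_times_acc), sum(acc):
       epochs_times_acc  acc
model                       
m0                 7988  126
m1                15127  230
m3                 4221   67
m4                21203  355
m5                 6289  145
filter rows where epochs_times_acc <= 7988:
       epochs_times_acc  acc
model                       
m0                 7988  126
m3                 4221   67
m5                 6289  145
sum of column 'acc' → 338

338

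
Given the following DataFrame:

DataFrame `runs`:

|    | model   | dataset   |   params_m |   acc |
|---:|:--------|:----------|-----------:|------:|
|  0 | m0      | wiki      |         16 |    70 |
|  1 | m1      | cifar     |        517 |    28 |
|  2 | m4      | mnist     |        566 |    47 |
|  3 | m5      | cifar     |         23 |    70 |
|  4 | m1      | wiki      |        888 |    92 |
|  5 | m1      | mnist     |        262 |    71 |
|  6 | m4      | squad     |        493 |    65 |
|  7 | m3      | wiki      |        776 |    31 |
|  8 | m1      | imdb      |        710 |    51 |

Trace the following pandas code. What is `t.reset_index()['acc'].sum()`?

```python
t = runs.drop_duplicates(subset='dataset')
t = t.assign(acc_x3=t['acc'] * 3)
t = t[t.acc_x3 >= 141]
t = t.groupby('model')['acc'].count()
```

drop duplicate dataset (keep=first):
  model dataset  params_m  acc
0    m0    wiki        16   70
1    m1   cifar       517   28
2    m4   mnist       566   47
6    m4   squad       493   65
8    m1    imdb       710   51
add column acc_x3 = t['acc'] * 3:
  model dataset  params_m  acc  acc_x3
0    m0    wiki        16   70     210
1    m1   cifar       517   28      84
2    m4   mnist       566   47     141
6    m4   squad       493   65     195
8    m1    imdb       710   51     153
filter rows where acc_x3 >= 141:
  model dataset  params_m  acc  acc_x3
0    m0    wiki        16   70     210
2    m4   mnist       566   47     141
6    m4   squad       493   65     195
8    m1    imdb       710   51     153
group by model, count of acc:
model
m0    1
m1    1
m4    2
Name: acc, dtype: int64
reset_index():
  model  acc
0    m0    1
1    m1    1
2    m4    2
Hence 4.

4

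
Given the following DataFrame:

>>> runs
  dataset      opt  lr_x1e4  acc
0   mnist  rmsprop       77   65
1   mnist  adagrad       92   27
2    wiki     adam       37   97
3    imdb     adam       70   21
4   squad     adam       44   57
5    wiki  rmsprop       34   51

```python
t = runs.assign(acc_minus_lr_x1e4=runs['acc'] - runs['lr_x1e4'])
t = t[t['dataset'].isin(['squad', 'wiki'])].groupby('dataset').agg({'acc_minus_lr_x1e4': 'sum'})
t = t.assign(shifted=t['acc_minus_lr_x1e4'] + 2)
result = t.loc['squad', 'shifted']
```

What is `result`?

15

add column acc_minus_lr_x1e4 = runs['acc'] - runs['lr_x1e4']:
  dataset      opt  lr_x1e4  acc  acc_minus_lr_x1e4
0   mnist  rmsprop       77   65                -12
1   mnist  adagrad       92   27                -65
2    wiki     adam       37   97                 60
3    imdb     adam       70   21                -49
4   squad     adam       44   57                 13
5    wiki  rmsprop       34   51                 17
filter rows where dataset in ['squad', 'wiki']:
  dataset      opt  lr_x1e4  acc  acc_minus_lr_x1e4
2    wiki     adam       37   97                 60
4   squad     adam       44   57                 13
5    wiki  rmsprop       34   51                 17
group by dataset, sum of acc_minus_lr_x1e4:
         acc_minus_lr_x1e4
dataset                   
squad                   13
wiki                    77
add column shifted = t['acc_minus_lr_x1e4'] + 2:
         acc_minus_lr_x1e4  shifted
dataset                            
squad                   13       15
wiki                    77       79
Then the value at row 'squad', column 'shifted': 15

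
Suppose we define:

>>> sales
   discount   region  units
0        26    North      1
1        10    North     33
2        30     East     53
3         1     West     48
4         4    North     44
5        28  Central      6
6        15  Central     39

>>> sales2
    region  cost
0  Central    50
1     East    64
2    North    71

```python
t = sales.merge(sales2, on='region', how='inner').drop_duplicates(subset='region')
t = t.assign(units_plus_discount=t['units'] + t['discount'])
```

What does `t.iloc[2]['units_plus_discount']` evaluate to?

34

merge on 'region' (how='inner') → 6 rows:
   discount   region  units  cost
0        26    North      1    71
1        10    North     33    71
2        30     East     53    64
3         4    North     44    71
4        28  Central      6    50
5        15  Central     39    50
drop duplicate region (keep=first):
   discount   region  units  cost
0        26    North      1    71
2        30     East     53    64
4        28  Central      6    50
add column units_plus_discount = t['units'] + t['discount']:
   discount   region  units  cost  units_plus_discount
0        26    North      1    71                   27
2        30     East     53    64                   83
4        28  Central      6    50                   34
value at position 2, column 'units_plus_discount' → 34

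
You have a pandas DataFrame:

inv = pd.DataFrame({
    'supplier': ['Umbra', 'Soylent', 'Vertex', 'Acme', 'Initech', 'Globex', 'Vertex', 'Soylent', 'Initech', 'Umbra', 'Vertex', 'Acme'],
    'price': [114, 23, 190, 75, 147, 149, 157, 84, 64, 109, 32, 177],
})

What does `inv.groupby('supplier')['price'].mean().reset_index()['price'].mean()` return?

group by supplier, mean of price:
supplier
Acme       126.000000
Globex     149.000000
Initech    105.500000
Soylent     53.500000
Umbra      111.500000
Vertex     126.333333
Name: price, dtype: float64
reset_index():
  supplier       price
0     Acme  126.000000
1   Globex  149.000000
2  Initech  105.500000
3  Soylent   53.500000
4    Umbra  111.500000
5   Vertex  126.333333
Finally, mean of column 'price' = 111.972222222.

111.972222222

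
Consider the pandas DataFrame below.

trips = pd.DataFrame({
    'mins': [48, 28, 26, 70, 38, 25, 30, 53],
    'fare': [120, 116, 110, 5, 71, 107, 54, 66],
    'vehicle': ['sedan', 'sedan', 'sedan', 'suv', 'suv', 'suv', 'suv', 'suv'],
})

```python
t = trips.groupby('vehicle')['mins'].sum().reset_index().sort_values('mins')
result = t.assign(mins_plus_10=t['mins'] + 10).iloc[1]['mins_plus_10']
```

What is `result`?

group by vehicle, sum of mins:
vehicle
sedan    102
suv      216
Name: mins, dtype: int64
reset_index():
  vehicle  mins
0   sedan   102
1     suv   216
sort by mins:
  vehicle  mins
0   sedan   102
1     suv   216
add column mins_plus_10 = t['mins'] + 10:
  vehicle  mins  mins_plus_10
0   sedan   102           112
1     suv   216           226
value at position 1, column 'mins_plus_10' → 226

226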